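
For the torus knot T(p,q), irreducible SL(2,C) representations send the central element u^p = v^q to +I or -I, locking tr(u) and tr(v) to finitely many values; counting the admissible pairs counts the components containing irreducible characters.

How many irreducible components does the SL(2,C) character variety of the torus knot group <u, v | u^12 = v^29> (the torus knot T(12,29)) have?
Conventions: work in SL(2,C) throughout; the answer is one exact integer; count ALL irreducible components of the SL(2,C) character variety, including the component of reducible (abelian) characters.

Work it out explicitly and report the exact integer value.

155

In the torus knot group T(12,29), u^12 = v^29 is central, so an irreducible representation sends it to +I or -I (Schur).
So on each irreducible component the traces are pinned: tr(u) = 2*cos(pi*alpha/12) with 1 <= alpha <= 11, tr(v) = 2*cos(pi*beta/29) with 1 <= beta <= 28.
u^12 = (-1)^alpha I and v^29 = (-1)^beta I must agree, so alpha and beta have equal parity.
Enumerate parity-matched pairs: 6*14 odd-odd plus 5*14 even-even gives 154.
That is 154 components of irreducible characters, and with the reducible (abelian) component the total is 155.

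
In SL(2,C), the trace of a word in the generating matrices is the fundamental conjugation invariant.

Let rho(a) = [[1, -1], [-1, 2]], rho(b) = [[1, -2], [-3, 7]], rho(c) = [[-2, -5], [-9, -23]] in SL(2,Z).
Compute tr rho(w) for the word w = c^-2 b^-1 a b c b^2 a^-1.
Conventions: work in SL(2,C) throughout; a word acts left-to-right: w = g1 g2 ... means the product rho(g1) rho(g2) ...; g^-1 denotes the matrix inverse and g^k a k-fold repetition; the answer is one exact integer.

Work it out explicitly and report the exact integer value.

rho(c^-1) = [[-23, 5], [9, -2]]
... * rho(c^-1) = [[-23, 5], [9, -2]]  ->  [[574, -125], [-225, 49]]
... * rho(b^-1) = [[7, 2], [3, 1]]  ->  [[3643, 1023], [-1428, -401]]
... * rho(a) = [[1, -1], [-1, 2]]  ->  [[2620, -1597], [-1027, 626]]
... * rho(b) = [[1, -2], [-3, 7]]  ->  [[7411, -16419], [-2905, 6436]]
... * rho(c) = [[-2, -5], [-9, -23]]  ->  [[132949, 340582], [-52114, -133503]]
... * rho(b) = [[1, -2], [-3, 7]]  ->  [[-888797, 2118176], [348395, -830293]]
... * rho(b) = [[1, -2], [-3, 7]]  ->  [[-7243325, 16604826], [2839274, -6508841]]
... * rho(a^-1) = [[2, 1], [1, 1]]  ->  [[2118176, 9361501], [-830293, -3669567]]
tr = 2118176 + -3669567 = -1551391

-1551391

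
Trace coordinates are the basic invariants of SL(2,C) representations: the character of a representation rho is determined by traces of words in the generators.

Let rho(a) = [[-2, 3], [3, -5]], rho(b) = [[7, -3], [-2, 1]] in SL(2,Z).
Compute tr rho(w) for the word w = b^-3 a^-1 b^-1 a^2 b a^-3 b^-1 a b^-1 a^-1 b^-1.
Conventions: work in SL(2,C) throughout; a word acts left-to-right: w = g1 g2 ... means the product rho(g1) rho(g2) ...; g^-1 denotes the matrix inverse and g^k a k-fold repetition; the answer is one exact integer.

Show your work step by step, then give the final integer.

-2471725421935

rho(b^-1) = [[1, 3], [2, 7]]
... * rho(b^-1) = [[1, 3], [2, 7]]  ->  [[7, 24], [16, 55]]
... * rho(b^-1) = [[1, 3], [2, 7]]  ->  [[55, 189], [126, 433]]
... * rho(a^-1) = [[-5, -3], [-3, -2]]  ->  [[-842, -543], [-1929, -1244]]
... * rho(b^-1) = [[1, 3], [2, 7]]  ->  [[-1928, -6327], [-4417, -14495]]
... * rho(a) = [[-2, 3], [3, -5]]  ->  [[-15125, 25851], [-34651, 59224]]
... * rho(a) = [[-2, 3], [3, -5]]  ->  [[107803, -174630], [246974, -400073]]
... * rho(b) = [[7, -3], [-2, 1]]  ->  [[1103881, -498039], [2528964, -1140995]]
... * rho(a^-1) = [[-5, -3], [-3, -2]]  ->  [[-4025288, -2315565], [-9221835, -5304902]]
... * rho(a^-1) = [[-5, -3], [-3, -2]]  ->  [[27073135, 16706994], [62023881, 38275309]]
... * rho(a^-1) = [[-5, -3], [-3, -2]]  ->  [[-185486657, -114633393], [-424945332, -262622261]]
... * rho(b^-1) = [[1, 3], [2, 7]]  ->  [[-414753443, -1358893722], [-950189854, -3113191823]]
... * rho(a) = [[-2, 3], [3, -5]]  ->  [[-3247174280, 5550208281], [-7439195761, 12715389553]]
... * rho(b^-1) = [[1, 3], [2, 7]]  ->  [[7853242282, 29109935127], [17991583345, 66690139588]]
... * rho(a^-1) = [[-5, -3], [-3, -2]]  ->  [[-126596016791, -81779597100], [-290028335489, -187355029211]]
... * rho(b^-1) = [[1, 3], [2, 7]]  ->  [[-290155210991, -952245230073], [-664738393911, -2181570210944]]
tr = -290155210991 + -2181570210944 = -2471725421935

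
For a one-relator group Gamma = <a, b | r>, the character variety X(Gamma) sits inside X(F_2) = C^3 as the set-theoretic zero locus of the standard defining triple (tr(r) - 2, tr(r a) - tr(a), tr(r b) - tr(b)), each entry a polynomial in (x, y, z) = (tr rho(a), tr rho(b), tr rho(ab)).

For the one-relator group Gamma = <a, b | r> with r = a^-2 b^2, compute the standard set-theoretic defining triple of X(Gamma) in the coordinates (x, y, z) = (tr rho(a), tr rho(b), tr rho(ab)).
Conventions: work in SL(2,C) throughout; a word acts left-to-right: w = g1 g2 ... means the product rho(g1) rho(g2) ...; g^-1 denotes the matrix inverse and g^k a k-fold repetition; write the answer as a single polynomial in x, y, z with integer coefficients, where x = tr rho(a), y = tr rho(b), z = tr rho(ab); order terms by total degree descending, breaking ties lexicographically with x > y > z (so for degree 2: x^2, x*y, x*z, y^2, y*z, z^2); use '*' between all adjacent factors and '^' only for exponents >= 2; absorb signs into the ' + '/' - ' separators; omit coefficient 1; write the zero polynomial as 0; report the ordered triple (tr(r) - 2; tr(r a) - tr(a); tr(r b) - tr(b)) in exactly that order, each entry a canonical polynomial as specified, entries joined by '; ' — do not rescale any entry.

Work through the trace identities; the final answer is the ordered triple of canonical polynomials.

x^2*y^2 - x*y*z - x^2 - y^2; x*y^2 - y*z - 2*x; x^2*y^3 - x*y^2*z - 2*x^2*y - y^3 + x*z + 2*y

tr(b^2) = tr(b) * tr(b) - tr(1) = y^2 - 2
tr(b^2 a) = tr(b) * tr(a b) - tr(a) = y*z - x
tr(b^2 a^-1) = tr(b^2) * tr(a) - tr(b^2 a) = x*y^2 - y*z - x
tr(a^-2 b^2) = tr(b^2 a^-1) * tr(a) - tr(b^2) = x^2*y^2 - x*y*z - x^2 - y^2 + 2
tr(b^3) = tr(b) * tr(b^2) - tr(b) = y^3 - 3*y
tr(b^3 a) = tr(b) * tr(b a b) - tr(b a) = y^2*z - x*y - z
tr(a^-1 b^3) = tr(b^3) * tr(a) - tr(b^3 a) = x*y^3 - y^2*z - 2*x*y + z
tr(a^-2 b^3) = tr(a^-1 b^3) * tr(a) - tr(a^-1 b^3 a) = x^2*y^3 - x*y^2*z - 2*x^2*y - y^3 + x*z + 3*y
assemble the triple (tr(r) - 2; tr(r a) - x; tr(r b) - y)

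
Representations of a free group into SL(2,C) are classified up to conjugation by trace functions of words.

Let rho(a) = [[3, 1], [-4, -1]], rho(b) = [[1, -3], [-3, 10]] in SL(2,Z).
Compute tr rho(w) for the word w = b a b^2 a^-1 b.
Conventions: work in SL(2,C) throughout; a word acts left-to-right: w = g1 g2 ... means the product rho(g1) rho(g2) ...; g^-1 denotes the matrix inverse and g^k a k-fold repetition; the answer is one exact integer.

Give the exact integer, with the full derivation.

rho(b) = [[1, -3], [-3, 10]]
... * rho(a) = [[3, 1], [-4, -1]]  ->  [[15, 4], [-49, -13]]
... * rho(b) = [[1, -3], [-3, 10]]  ->  [[3, -5], [-10, 17]]
... * rho(b) = [[1, -3], [-3, 10]]  ->  [[18, -59], [-61, 200]]
... * rho(a^-1) = [[-1, -1], [4, 3]]  ->  [[-254, -195], [861, 661]]
... * rho(b) = [[1, -3], [-3, 10]]  ->  [[331, -1188], [-1122, 4027]]
tr = 331 + 4027 = 4358

4358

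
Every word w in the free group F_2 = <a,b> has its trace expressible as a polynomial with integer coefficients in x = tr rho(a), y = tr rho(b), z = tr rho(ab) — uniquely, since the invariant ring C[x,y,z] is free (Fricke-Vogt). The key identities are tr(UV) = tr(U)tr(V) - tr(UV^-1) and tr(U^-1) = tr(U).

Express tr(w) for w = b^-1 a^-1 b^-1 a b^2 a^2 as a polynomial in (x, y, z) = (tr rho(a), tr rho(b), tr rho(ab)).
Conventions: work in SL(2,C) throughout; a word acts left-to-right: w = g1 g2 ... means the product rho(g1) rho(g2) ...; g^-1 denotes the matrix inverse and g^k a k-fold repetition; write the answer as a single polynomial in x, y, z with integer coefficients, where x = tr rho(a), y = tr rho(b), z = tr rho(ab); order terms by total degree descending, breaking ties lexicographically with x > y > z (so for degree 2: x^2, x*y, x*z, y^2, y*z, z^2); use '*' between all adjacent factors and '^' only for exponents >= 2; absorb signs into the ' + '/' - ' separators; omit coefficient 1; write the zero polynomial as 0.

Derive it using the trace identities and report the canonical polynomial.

x^2*y^2*z^2 - 2*x^3*y*z - x*y^3*z - x*y*z^3 + x^4 + x^2*y^2 + x^2*z^2 + 5*x*y*z - 4*x^2 - y^2 - z^2 + 2

trace(a^2 b) = trace(a)*trace(b a) - trace(b)  (reduce the a square) = x*z - y
trace(a^2) = trace(a)*trace(a) - trace(1)  (reduce the a square) = x^2 - 2
trace(a b^2 a) = trace(b)*trace(a^2 b) - trace(a^2)  (reduce the b square) = x*y*z - x^2 - y^2 + 2
trace(a b a b) = trace(b a)*trace(b a) - trace(1)  (split on b) = z^2 - 2
trace(a b^2 a b) = trace(b)*trace(a b a b) - trace(a b a)  (reduce the b square) = y*z^2 - x*z - y
trace(b^-1 a b^2 a) = trace(a b^2 a)*trace(b) - trace(a b^2 a b)  (eliminate b^-1) = x*y^2*z - x^2*y - y^3 - y*z^2 + x*z + 3*y
trace(b^2 a^2 b) = trace(b)*trace(a^2 b^2) - trace(a^2 b)  (reduce the b square) = x*y^2*z - x^2*y - y^3 - x*z + 3*y
trace(b^2 a b^2 a) = trace(b)*trace(a b^2 a b) - trace(a b^2 a)  (reduce the b square) = y^2*z^2 - 2*x*y*z + x^2 - 2
trace(b a b) = trace(b)*trace(a b) - trace(a)  (reduce the b square) = y*z - x
trace(b a b^2) = trace(b)*trace(b a b) - trace(b a)  (reduce the b square) = y^2*z - x*y - z
trace(b^2 a b^2) = trace(b)*trace(b a b^2) - trace(b a b)  (reduce the b square) = y^3*z - x*y^2 - 2*y*z + x
trace(b a b^2 a^2 b) = trace(a)*trace(b^2 a b^2 a) - trace(b^2 a b^2)  (reduce the a square) = x*y^2*z^2 - 2*x^2*y*z - y^3*z + x^3 + x*y^2 + 2*y*z - 3*x
trace(a b a b a b) = trace(b a b a)*trace(b a) - trace(a b)  (split on b) = z^3 - 3*z
trace(a b a b a) = trace(a)*trace(b a b a) - trace(b a b)  (reduce the a square) = x*z^2 - y*z - x
trace(b a b a b^2 a) = trace(b)*trace(a b a b a b) - trace(a b a b a)  (reduce the b square) = y*z^3 - x*z^2 - 2*y*z + x
trace(b a b a b^2) = trace(b)*trace(a b a b^2) - trace(a b a b)  (reduce the b square) = y^2*z^2 - x*y*z - y^2 - z^2 + 2
trace(b a b^2 a^2 b a) = trace(a)*trace(b a b a b^2 a) - trace(b a b a b^2)  (reduce the a square) = x*y*z^3 - x^2*z^2 - y^2*z^2 - x*y*z + x^2 + y^2 + z^2 - 2
trace(a b^2 a^2 b a^-1 b) = trace(b a b^2 a^2 b)*trace(a) - trace(b a b^2 a^2 b a)  (eliminate a^-1) = x^2*y^2*z^2 - 2*x^3*y*z - x*y^3*z - x*y*z^3 + x^4 + x^2*y^2 + x^2*z^2 + y^2*z^2 + 3*x*y*z - 4*x^2 - y^2 - z^2 + 2
trace(a^-1 b^-1 a b^2 a^2 b) = trace(a b^2 a^2 b a^-1)*trace(b) - trace(a b^2 a^2 b a^-1 b)  (eliminate b^-1) = -x^2*y^2*z^2 + 2*x^3*y*z + 2*x*y^3*z + x*y*z^3 - x^4 - 2*x^2*y^2 - x^2*z^2 - y^4 - y^2*z^2 - 4*x*y*z + 4*x^2 + 4*y^2 + z^2 - 2
trace(b^-1 a^-1 b^-1 a b^2 a^2) = trace(a^-1 b^-1 a b^2 a^2)*trace(b) - trace(a^-1 b^-1 a b^2 a^2 b)  (eliminate b^-1) = x^2*y^2*z^2 - 2*x^3*y*z - x*y^3*z - x*y*z^3 + x^4 + x^2*y^2 + x^2*z^2 + 5*x*y*z - 4*x^2 - y^2 - z^2 + 2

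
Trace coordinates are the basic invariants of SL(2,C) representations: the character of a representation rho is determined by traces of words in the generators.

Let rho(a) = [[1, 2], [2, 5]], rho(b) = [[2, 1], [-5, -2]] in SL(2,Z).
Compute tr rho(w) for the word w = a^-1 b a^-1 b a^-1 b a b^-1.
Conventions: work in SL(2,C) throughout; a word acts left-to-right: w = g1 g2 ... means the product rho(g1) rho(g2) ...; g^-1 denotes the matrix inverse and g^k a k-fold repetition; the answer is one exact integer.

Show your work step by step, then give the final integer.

rho(a^-1) = [[5, -2], [-2, 1]]
... * rho(b) = [[2, 1], [-5, -2]]  ->  [[20, 9], [-9, -4]]
... * rho(a^-1) = [[5, -2], [-2, 1]]  ->  [[82, -31], [-37, 14]]
... * rho(b) = [[2, 1], [-5, -2]]  ->  [[319, 144], [-144, -65]]
... * rho(a^-1) = [[5, -2], [-2, 1]]  ->  [[1307, -494], [-590, 223]]
... * rho(b) = [[2, 1], [-5, -2]]  ->  [[5084, 2295], [-2295, -1036]]
... * rho(a) = [[1, 2], [2, 5]]  ->  [[9674, 21643], [-4367, -9770]]
... * rho(b^-1) = [[-2, -1], [5, 2]]  ->  [[88867, 33612], [-40116, -15173]]
tr = 88867 + -15173 = 73694

73694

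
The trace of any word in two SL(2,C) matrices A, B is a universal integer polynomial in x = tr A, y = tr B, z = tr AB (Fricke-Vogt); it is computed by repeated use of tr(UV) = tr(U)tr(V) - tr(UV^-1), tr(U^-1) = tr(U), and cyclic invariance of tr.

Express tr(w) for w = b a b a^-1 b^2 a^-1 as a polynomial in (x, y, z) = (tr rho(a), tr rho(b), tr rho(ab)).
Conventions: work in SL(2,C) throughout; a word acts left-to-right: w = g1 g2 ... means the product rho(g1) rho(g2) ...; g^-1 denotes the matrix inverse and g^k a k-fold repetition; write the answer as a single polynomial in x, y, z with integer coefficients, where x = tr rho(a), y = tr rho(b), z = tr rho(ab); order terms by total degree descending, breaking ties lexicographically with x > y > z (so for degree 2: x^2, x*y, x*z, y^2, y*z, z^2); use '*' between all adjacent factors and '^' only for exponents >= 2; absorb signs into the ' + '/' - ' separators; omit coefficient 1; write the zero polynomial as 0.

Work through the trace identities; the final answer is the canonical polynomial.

x^2*y^3*z - x^3*y^2 - 2*x*y^2*z^2 + y*z^3 + x^3 + 2*x*y^2 + x*z^2 - 2*y*z - 3*x

trace(b a b) = trace(b) * trace(a b) - trace(a)   [square of b] = y*z - x
trace(a b^3) = trace(b) * trace(b a b) - trace(b a)   [square of b] = y^2*z - x*y - z
trace(b^3 a b) = trace(b) * trace(a b^3) - trace(a b^2)   [square of b] = y^3*z - x*y^2 - 2*y*z + x
and trace(a b a b) = trace(a b) * trace(a b) - trace(1)   [split at a repeated a] = z^2 - 2
trace(a b a) = trace(a) * trace(b a) - trace(b)   [square of a] = x*z - y
trace(b a b a b) = trace(b) * trace(a b a b) - trace(a b a)   [square of b] = y*z^2 - x*z - y
and trace(b^3 a b a) = trace(b) * trace(b a b a b) - trace(b a b a)   [square of b] = y^2*z^2 - x*y*z - y^2 - z^2 + 2
trace(b a b a^-1 b^2) = trace(b^3 a b) * trace(a) - trace(b^3 a b a)   [inverse elimination on a] = x*y^3*z - x^2*y^2 - y^2*z^2 - x*y*z + x^2 + y^2 + z^2 - 2
and trace(a b a b a b) = trace(a b a b) * trace(a b) - trace(b a)   [split at a repeated a] = z^3 - 3*z
trace(a b a b a) = trace(a) * trace(b a b a) - trace(b a b)   [square of a] = x*z^2 - y*z - x
trace(b^2 a b a b a) = trace(b) * trace(a b a b a b) - trace(a b a b a)   [square of b] = y*z^3 - x*z^2 - 2*y*z + x
next, trace(b a b a^-1 b^2 a) = trace(b^2 a b a b) * trace(a) - trace(b^2 a b a b a)   [inverse elimination on a] = x*y^2*z^2 - x^2*y*z - y*z^3 - x*y^2 + 2*y*z + x
and trace(b a b a^-1 b^2 a^-1) = trace(b a b a^-1 b^2) * trace(a) - trace(b a b a^-1 b^2 a)   [inverse elimination on a] = x^2*y^3*z - x^3*y^2 - 2*x*y^2*z^2 + y*z^3 + x^3 + 2*x*y^2 + x*z^2 - 2*y*z - 3*x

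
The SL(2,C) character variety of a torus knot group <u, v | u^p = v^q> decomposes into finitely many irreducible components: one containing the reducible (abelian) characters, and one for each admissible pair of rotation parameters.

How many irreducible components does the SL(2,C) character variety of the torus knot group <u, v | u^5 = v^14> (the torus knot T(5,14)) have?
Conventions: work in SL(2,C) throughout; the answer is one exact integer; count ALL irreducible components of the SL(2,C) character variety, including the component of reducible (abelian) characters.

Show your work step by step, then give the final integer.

In the torus knot group T(5,14), u^5 = v^14 is central, so an irreducible representation sends it to +I or -I (Schur).
This locks tr(u) to 2*cos(pi*alpha/5), alpha in 1..4, and tr(v) to 2*cos(pi*beta/14), beta in 1..13, on each component of irreducible characters.
Consistency of u^5 = (-1)^alpha I with v^14 = (-1)^beta I forces alpha = beta (mod 2).
Enumerate parity-matched pairs: 2*7 odd-odd plus 2*6 even-even gives 26.
components with irreducible characters: 26; plus the single component of reducible (abelian) characters: total 27.

27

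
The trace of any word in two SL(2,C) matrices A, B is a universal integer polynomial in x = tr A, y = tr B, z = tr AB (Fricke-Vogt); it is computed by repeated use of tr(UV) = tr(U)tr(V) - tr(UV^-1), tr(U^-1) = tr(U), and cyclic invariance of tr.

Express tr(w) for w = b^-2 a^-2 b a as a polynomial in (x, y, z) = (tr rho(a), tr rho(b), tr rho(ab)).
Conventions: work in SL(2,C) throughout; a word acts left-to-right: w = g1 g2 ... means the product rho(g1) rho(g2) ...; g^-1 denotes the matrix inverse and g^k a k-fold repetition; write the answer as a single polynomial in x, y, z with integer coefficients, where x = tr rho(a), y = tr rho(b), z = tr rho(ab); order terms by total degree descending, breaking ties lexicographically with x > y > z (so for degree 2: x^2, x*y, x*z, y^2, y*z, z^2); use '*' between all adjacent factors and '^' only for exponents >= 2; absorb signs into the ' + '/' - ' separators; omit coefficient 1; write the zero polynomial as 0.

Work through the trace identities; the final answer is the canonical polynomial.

use: tr(a b a) = tr(a)*tr(b a) - tr(b) = x*z - y
tr(a b a b) = tr(a b)*tr(a b) - tr(1) = z^2 - 2
apply: tr(b a b^-1 a) = tr(a b a)*tr(b) - tr(a b a b) = x*y*z - y^2 - z^2 + 2
use: tr(a^-1 b a b^-1) = tr(b a b^-1)*tr(a) - tr(b a b^-1 a) = -x*y*z + x^2 + y^2 + z^2 - 2
apply: tr(b^-1 a^-2 b a) = tr(a^-1 b a b^-1)*tr(a) - tr(a^-1 b a b^-1 a) = -x^2*y*z + x^3 + x*y^2 + x*z^2 - 3*x
apply: tr(a^-1 b) = tr(b)*tr(a) - tr(b a) = x*y - z
apply: tr(b^-2 a^-2 b a) = tr(b^-1 a^-2 b a)*tr(b) - tr(b^-1 a^-2 b a b) = -x^2*y^2*z + x^3*y + x*y^3 + x*y*z^2 - 4*x*y + z

-x^2*y^2*z + x^3*y + x*y^3 + x*y*z^2 - 4*x*y + z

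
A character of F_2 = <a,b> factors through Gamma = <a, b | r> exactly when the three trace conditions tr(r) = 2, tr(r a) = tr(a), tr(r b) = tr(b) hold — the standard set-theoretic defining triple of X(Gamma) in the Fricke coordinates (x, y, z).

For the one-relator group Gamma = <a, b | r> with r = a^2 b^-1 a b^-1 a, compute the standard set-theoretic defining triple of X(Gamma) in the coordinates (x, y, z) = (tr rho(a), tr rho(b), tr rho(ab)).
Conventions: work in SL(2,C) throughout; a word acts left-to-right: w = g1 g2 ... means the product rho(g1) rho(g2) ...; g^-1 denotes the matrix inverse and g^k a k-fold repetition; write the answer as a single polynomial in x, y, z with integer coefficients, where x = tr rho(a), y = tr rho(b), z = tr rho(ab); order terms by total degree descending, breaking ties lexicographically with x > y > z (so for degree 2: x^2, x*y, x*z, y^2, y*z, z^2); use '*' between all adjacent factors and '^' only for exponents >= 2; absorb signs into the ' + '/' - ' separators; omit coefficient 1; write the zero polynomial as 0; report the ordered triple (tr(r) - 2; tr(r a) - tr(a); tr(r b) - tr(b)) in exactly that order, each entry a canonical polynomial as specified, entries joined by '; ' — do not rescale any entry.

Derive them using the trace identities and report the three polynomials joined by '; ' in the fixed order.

trace(a^2) = trace(a) trace(a) - trace(1) = x^2 - 2
and trace(a^3) = trace(a) trace(a^2) - trace(a) = x^3 - 3*x
trace(a^4) = trace(a) trace(a^3) - trace(a^2) = x^4 - 4*x^2 + 2
next, trace(a b a) = trace(a) trace(b a) - trace(b) = x*z - y
trace(b a^3) = trace(a) trace(a b a) - trace(a b) = x^2*z - x*y - z
trace(a^4 b) = trace(a) trace(b a^3) - trace(b a^2) = x^3*z - x^2*y - 2*x*z + y
trace(a b^-1 a^3) = trace(a^4) trace(b) - trace(a^4 b) = x^4*y - x^3*z - 3*x^2*y + 2*x*z + y
trace(b a b a) = trace(a b) trace(a b) - trace(1)   [split at repeated a] = z^2 - 2
next, trace(b a b) = trace(b) trace(a b) - trace(a) = y*z - x
trace(a b a b a) = trace(a) trace(b a b a) - trace(b a b) = x*z^2 - y*z - x
trace(a^3 b a b) = trace(a) trace(a b a b a) - trace(a b a b) = x^2*z^2 - x*y*z - x^2 - z^2 + 2
and trace(a b^-1 a^3 b) = trace(a^3 b a) trace(b) - trace(a^3 b a b) = x^3*y*z - x^2*y^2 - x^2*z^2 - x*y*z + x^2 + y^2 + z^2 - 2
and trace(a^2 b^-1 a b^-1 a) = trace(a b^-1 a^3) trace(b) - trace(a b^-1 a^3 b) = x^4*y^2 - 2*x^3*y*z - 2*x^2*y^2 + x^2*z^2 + 3*x*y*z - x^2 - z^2 + 2
trace(a^5) = trace(a) trace(a^4) - trace(a^3)   [square of a] = x^5 - 5*x^3 + 5*x
next, trace(a^5 b) = trace(a) trace(b a^4) - trace(b a^3)   [square of a] = x^4*z - x^3*y - 3*x^2*z + 2*x*y + z
trace(a^4 b^-1 a) = trace(a^5) trace(b) - trace(a^5 b)   [inverse elimination on b] = x^5*y - x^4*z - 4*x^3*y + 3*x^2*z + 3*x*y - z
and trace(a b a^4 b) = trace(a) trace(a^2 b a b a) - trace(a^2 b a b)   [square of a] = x^3*z^2 - x^2*y*z - x^3 - 2*x*z^2 + y*z + 3*x
trace(a^4 b^-1 a b) = trace(a b a^4) trace(b) - trace(a b a^4 b)   [inverse elimination on b] = x^4*y*z - x^3*y^2 - x^3*z^2 - 2*x^2*y*z + x^3 + 2*x*y^2 + 2*x*z^2 - 3*x
and trace(a^2 b^-1 a b^-1 a^2) = trace(a^4 b^-1 a) trace(b) - trace(a^4 b^-1 a b)   [inverse elimination on b] = x^5*y^2 - 2*x^4*y*z - 3*x^3*y^2 + x^3*z^2 + 5*x^2*y*z - x^3 + x*y^2 - 2*x*z^2 - y*z + 3*x
and trace(b a^2 b) = trace(b) trace(a^2 b) - trace(a^2)  (reduce the b square) = x*y*z - x^2 - y^2 + 2
and trace(a^2 b a^2 b) = trace(a) trace(b a^2 b a) - trace(b a^2 b)  (reduce the a square) = x^2*z^2 - 2*x*y*z + y^2 - 2
and trace(a b a^2 b^-1 a) = trace(a^2 b a^2) trace(b) - trace(a^2 b a^2 b)  (eliminate b^-1) = x^3*y*z - x^2*y^2 - x^2*z^2 + 2
trace(b a b a b a) = trace(a b) trace(a b a b) - trace(a^-1 b^-1)  (split on a) = z^3 - 3*z
trace(b a b a b) = trace(b) trace(a b a b) - trace(a b a)  (reduce the b square) = y*z^2 - x*z - y
next, trace(a b a b a^2 b) = trace(a) trace(b a b a b a) - trace(b a b a b)  (reduce the a square) = x*z^3 - y*z^2 - 2*x*z + y
trace(a b a^2 b^-1 a b) = trace(a b a b a^2) trace(b) - trace(a b a b a^2 b)  (eliminate b^-1) = x^2*y*z^2 - x*y^2*z - x*z^3 - x^2*y + 2*x*z + y
trace(a^2 b^-1 a b^-1 a b) = trace(a b a^2 b^-1 a) trace(b) - trace(a b a^2 b^-1 a b)  (eliminate b^-1) = x^3*y^2*z - x^2*y^3 - 2*x^2*y*z^2 + x*y^2*z + x*z^3 + x^2*y - 2*x*z + y
assemble the triple (trace(r) - 2; trace(r a) - x; trace(r b) - y)

x^4*y^2 - 2*x^3*y*z - 2*x^2*y^2 + x^2*z^2 + 3*x*y*z - x^2 - z^2; x^5*y^2 - 2*x^4*y*z - 3*x^3*y^2 + x^3*z^2 + 5*x^2*y*z - x^3 + x*y^2 - 2*x*z^2 - y*z + 2*x; x^3*y^2*z - x^2*y^3 - 2*x^2*y*z^2 + x*y^2*z + x*z^3 + x^2*y - 2*x*z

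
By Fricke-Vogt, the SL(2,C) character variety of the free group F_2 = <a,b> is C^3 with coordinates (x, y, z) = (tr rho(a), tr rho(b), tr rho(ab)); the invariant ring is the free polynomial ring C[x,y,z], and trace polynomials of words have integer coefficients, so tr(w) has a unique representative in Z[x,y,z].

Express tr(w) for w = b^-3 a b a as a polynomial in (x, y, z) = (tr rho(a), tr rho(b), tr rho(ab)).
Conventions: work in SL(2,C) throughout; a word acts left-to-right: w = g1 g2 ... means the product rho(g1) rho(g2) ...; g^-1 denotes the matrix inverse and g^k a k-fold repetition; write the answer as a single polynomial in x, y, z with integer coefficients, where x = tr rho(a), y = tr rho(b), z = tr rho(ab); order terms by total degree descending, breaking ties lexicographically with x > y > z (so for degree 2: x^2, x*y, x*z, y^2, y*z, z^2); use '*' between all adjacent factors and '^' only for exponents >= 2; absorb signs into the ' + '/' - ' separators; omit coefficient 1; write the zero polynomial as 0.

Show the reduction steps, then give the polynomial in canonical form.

x*y^3*z - y^4 - y^2*z^2 - 2*x*y*z + 4*y^2 + z^2 - 2

so trace(a b a) = trace(a) * trace(b a) - trace(b) = x*z - y
trace(a b a b) = trace(b a) * trace(b a) - trace(1) = z^2 - 2
trace(a b a b^-1) = trace(a b a) * trace(b) - trace(a b a b) = x*y*z - y^2 - z^2 + 2
reduce: trace(b^-1 a b a b^-1) = trace(a b a b^-1) * trace(b) - trace(a b a) = x*y^2*z - y^3 - y*z^2 - x*z + 3*y
trace(b^-3 a b a) = trace(b^-1 a b a b^-1) * trace(b) - trace(b^-1 a b a) = x*y^3*z - y^4 - y^2*z^2 - 2*x*y*z + 4*y^2 + z^2 - 2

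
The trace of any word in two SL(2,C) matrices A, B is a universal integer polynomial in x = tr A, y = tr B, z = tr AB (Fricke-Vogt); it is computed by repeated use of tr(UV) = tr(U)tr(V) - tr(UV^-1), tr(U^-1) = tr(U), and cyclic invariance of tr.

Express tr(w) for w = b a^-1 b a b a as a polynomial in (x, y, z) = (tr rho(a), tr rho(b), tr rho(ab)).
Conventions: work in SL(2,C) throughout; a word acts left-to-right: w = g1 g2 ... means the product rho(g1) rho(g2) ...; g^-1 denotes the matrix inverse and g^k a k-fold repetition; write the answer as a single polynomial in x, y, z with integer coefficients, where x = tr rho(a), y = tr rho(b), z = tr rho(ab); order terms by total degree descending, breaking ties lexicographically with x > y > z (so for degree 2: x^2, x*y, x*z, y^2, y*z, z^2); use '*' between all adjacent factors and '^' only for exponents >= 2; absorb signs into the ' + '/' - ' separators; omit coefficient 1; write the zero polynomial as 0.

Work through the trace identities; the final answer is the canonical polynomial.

x*y*z^2 - x^2*z - z^3 - x*y + 3*z

tr(a b a b) = tr(a b)*tr(a b) - tr(1)   [split at a repeated a] = z^2 - 2
next, tr(a b a) = tr(a)*tr(b a) - tr(b)   [square of a] = x*z - y
next, tr(b a b a b) = tr(b)*tr(a b a b) - tr(a b a)   [square of b] = y*z^2 - x*z - y
tr(b a b a b a) = tr(a b a b)*tr(a b) - tr(b a)   [split at a repeated a] = z^3 - 3*z
tr(b a^-1 b a b a) = tr(b a b a b)*tr(a) - tr(b a b a b a)   [inverse elimination on a] = x*y*z^2 - x^2*z - z^3 - x*y + 3*z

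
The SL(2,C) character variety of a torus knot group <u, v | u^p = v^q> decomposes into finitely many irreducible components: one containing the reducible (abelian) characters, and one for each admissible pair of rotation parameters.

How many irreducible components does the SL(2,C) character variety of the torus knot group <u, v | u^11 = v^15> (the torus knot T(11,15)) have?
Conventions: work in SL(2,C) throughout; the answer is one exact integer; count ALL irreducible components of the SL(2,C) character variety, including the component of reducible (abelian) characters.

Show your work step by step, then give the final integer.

71

For T(11,15): irreducibility forces the central element u^11 = v^15 to one of +I, -I.
This locks tr(u) to 2*cos(pi*alpha/11), alpha in 1..10, and tr(v) to 2*cos(pi*beta/15), beta in 1..14, on each component of irreducible characters.
The two central values (-1)^alpha I and (-1)^beta I must be the same matrix, so alpha and beta share a parity.
Enumerate parity-matched pairs: 5*7 odd-odd plus 5*7 even-even gives 70.
Total: 70 irreducible-character components + 1 reducible (abelian) component = 71.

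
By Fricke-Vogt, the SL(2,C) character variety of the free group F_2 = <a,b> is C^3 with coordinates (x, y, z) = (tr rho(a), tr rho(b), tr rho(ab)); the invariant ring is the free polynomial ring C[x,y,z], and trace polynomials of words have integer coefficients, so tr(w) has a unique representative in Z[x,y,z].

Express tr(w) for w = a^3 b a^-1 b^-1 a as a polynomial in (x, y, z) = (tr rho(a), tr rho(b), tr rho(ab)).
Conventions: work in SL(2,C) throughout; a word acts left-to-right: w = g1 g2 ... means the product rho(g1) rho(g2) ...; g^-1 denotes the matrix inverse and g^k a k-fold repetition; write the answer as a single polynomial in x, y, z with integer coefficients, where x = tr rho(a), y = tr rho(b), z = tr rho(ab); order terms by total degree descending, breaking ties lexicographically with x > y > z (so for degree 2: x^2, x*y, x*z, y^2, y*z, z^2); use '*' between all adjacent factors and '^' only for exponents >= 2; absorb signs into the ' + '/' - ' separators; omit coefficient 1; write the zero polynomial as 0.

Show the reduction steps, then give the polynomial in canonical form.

trace(a^2) = trace(a) * trace(a) - trace(1)   [square of a] = x^2 - 2
and trace(a^3) = trace(a) * trace(a^2) - trace(a)   [square of a] = x^3 - 3*x
trace(a^4) = trace(a) * trace(a^3) - trace(a^2)   [square of a] = x^4 - 4*x^2 + 2
next, trace(b a^2) = trace(a) * trace(b a) - trace(b)   [square of a] = x*z - y
trace(b a^3) = trace(a) * trace(b a^2) - trace(b a)   [square of a] = x^2*z - x*y - z
and trace(a b a^3) = trace(a) * trace(b a^3) - trace(b a^2)   [square of a] = x^3*z - x^2*y - 2*x*z + y
trace(a^4 b a) = trace(a) * trace(a b a^3) - trace(a b a^2)   [square of a] = x^4*z - x^3*y - 3*x^2*z + 2*x*y + z
and trace(b a b a) = trace(b a) * trace(b a) - trace(1)   [split at a repeated b] = z^2 - 2
and trace(b a b) = trace(b) * trace(a b) - trace(a)   [square of b] = y*z - x
next, trace(b a b a^2) = trace(a) * trace(b a b a) - trace(b a b)   [square of a] = x*z^2 - y*z - x
trace(a^2 b a b a) = trace(a) * trace(b a b a^2) - trace(b a b a)   [square of a] = x^2*z^2 - x*y*z - x^2 - z^2 + 2
and trace(a^4 b a b) = trace(a) * trace(a^2 b a b a) - trace(a^2 b a b)   [square of a] = x^3*z^2 - x^2*y*z - x^3 - 2*x*z^2 + y*z + 3*x
next, trace(b^-1 a^4 b a) = trace(a^4 b a) * trace(b) - trace(a^4 b a b)   [inverse elimination on b] = x^4*y*z - x^3*y^2 - x^3*z^2 - 2*x^2*y*z + x^3 + 2*x*y^2 + 2*x*z^2 - 3*x
and trace(a^3 b a^-1 b^-1 a) = trace(b^-1 a^4 b) * trace(a) - trace(b^-1 a^4 b a)   [inverse elimination on a] = -x^4*y*z + x^5 + x^3*y^2 + x^3*z^2 + 2*x^2*y*z - 5*x^3 - 2*x*y^2 - 2*x*z^2 + 5*x

-x^4*y*z + x^5 + x^3*y^2 + x^3*z^2 + 2*x^2*y*z - 5*x^3 - 2*x*y^2 - 2*x*z^2 + 5*x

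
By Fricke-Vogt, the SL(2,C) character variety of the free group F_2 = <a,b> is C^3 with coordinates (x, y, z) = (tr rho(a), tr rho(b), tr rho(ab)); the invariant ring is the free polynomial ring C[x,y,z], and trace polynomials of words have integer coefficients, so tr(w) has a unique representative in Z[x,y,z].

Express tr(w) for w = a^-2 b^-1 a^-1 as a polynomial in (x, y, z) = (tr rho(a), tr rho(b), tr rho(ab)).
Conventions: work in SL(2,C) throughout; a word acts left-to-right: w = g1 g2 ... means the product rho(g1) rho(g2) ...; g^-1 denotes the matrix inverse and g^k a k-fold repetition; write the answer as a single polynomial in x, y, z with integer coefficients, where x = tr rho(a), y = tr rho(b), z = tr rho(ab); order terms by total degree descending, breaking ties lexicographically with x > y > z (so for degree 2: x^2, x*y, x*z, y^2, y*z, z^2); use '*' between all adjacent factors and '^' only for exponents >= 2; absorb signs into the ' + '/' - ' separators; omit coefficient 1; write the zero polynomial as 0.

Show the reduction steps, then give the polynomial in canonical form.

tr(b^-1) = tr(b) = y
next, tr(b^-1 a) = tr(a) * tr(b) - tr(a b) = x*y - z
and tr(b^-1 a^-1) = tr(b^-1) * tr(a) - tr(b^-1 a) = z
and tr(b^-1 a^-2) = tr(b^-1 a^-1) * tr(a) - tr(b^-1) = x*z - y
tr(a^-2 b^-1 a^-1) = tr(b^-1 a^-2) * tr(a) - tr(b^-1 a^-1) = x^2*z - x*y - z

x^2*z - x*y - z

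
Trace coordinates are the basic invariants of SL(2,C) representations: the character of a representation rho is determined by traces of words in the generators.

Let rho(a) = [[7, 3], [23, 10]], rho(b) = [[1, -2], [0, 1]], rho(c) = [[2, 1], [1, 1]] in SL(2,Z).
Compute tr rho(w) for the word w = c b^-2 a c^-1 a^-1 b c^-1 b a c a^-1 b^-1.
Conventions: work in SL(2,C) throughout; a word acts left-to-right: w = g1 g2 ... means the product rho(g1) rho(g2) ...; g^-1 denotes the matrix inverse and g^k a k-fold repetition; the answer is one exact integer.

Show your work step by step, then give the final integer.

8250058

rho(c) = [[2, 1], [1, 1]]
... * rho(b^-1) = [[1, 2], [0, 1]]  ->  [[2, 5], [1, 3]]
... * rho(b^-1) = [[1, 2], [0, 1]]  ->  [[2, 9], [1, 5]]
... * rho(a) = [[7, 3], [23, 10]]  ->  [[221, 96], [122, 53]]
... * rho(c^-1) = [[1, -1], [-1, 2]]  ->  [[125, -29], [69, -16]]
... * rho(a^-1) = [[10, -3], [-23, 7]]  ->  [[1917, -578], [1058, -319]]
... * rho(b) = [[1, -2], [0, 1]]  ->  [[1917, -4412], [1058, -2435]]
... * rho(c^-1) = [[1, -1], [-1, 2]]  ->  [[6329, -10741], [3493, -5928]]
... * rho(b) = [[1, -2], [0, 1]]  ->  [[6329, -23399], [3493, -12914]]
... * rho(a) = [[7, 3], [23, 10]]  ->  [[-493874, -215003], [-272571, -118661]]
... * rho(c) = [[2, 1], [1, 1]]  ->  [[-1202751, -708877], [-663803, -391232]]
... * rho(a^-1) = [[10, -3], [-23, 7]]  ->  [[4276661, -1353886], [2360306, -747215]]
... * rho(b^-1) = [[1, 2], [0, 1]]  ->  [[4276661, 7199436], [2360306, 3973397]]
tr = 4276661 + 3973397 = 8250058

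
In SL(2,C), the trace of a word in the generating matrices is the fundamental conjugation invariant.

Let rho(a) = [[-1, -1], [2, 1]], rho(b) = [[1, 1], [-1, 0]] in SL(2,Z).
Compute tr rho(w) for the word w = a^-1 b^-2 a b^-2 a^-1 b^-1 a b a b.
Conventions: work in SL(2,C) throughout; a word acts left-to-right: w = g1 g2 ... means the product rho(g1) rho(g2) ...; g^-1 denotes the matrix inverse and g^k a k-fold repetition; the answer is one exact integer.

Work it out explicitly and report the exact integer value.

-6

rho(a^-1) = [[1, 1], [-2, -1]]
... * rho(b^-1) = [[0, -1], [1, 1]]  ->  [[1, 0], [-1, 1]]
... * rho(b^-1) = [[0, -1], [1, 1]]  ->  [[0, -1], [1, 2]]
... * rho(a) = [[-1, -1], [2, 1]]  ->  [[-2, -1], [3, 1]]
... * rho(b^-1) = [[0, -1], [1, 1]]  ->  [[-1, 1], [1, -2]]
... * rho(b^-1) = [[0, -1], [1, 1]]  ->  [[1, 2], [-2, -3]]
... * rho(a^-1) = [[1, 1], [-2, -1]]  ->  [[-3, -1], [4, 1]]
... * rho(b^-1) = [[0, -1], [1, 1]]  ->  [[-1, 2], [1, -3]]
... * rho(a) = [[-1, -1], [2, 1]]  ->  [[5, 3], [-7, -4]]
... * rho(b) = [[1, 1], [-1, 0]]  ->  [[2, 5], [-3, -7]]
... * rho(a) = [[-1, -1], [2, 1]]  ->  [[8, 3], [-11, -4]]
... * rho(b) = [[1, 1], [-1, 0]]  ->  [[5, 8], [-7, -11]]
tr = 5 + -11 = -6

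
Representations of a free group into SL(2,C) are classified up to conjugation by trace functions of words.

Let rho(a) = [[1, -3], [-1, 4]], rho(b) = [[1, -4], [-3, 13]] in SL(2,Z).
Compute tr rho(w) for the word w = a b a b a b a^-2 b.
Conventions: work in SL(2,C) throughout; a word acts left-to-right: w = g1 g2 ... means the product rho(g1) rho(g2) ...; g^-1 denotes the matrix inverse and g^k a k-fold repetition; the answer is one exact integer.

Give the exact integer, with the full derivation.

1245134

rho(a) = [[1, -3], [-1, 4]]
... * rho(b) = [[1, -4], [-3, 13]]  ->  [[10, -43], [-13, 56]]
... * rho(a) = [[1, -3], [-1, 4]]  ->  [[53, -202], [-69, 263]]
... * rho(b) = [[1, -4], [-3, 13]]  ->  [[659, -2838], [-858, 3695]]
... * rho(a) = [[1, -3], [-1, 4]]  ->  [[3497, -13329], [-4553, 17354]]
... * rho(b) = [[1, -4], [-3, 13]]  ->  [[43484, -187265], [-56615, 243814]]
... * rho(a^-1) = [[4, 3], [1, 1]]  ->  [[-13329, -56813], [17354, 73969]]
... * rho(a^-1) = [[4, 3], [1, 1]]  ->  [[-110129, -96800], [143385, 126031]]
... * rho(b) = [[1, -4], [-3, 13]]  ->  [[180271, -817884], [-234708, 1064863]]
tr = 180271 + 1064863 = 1245134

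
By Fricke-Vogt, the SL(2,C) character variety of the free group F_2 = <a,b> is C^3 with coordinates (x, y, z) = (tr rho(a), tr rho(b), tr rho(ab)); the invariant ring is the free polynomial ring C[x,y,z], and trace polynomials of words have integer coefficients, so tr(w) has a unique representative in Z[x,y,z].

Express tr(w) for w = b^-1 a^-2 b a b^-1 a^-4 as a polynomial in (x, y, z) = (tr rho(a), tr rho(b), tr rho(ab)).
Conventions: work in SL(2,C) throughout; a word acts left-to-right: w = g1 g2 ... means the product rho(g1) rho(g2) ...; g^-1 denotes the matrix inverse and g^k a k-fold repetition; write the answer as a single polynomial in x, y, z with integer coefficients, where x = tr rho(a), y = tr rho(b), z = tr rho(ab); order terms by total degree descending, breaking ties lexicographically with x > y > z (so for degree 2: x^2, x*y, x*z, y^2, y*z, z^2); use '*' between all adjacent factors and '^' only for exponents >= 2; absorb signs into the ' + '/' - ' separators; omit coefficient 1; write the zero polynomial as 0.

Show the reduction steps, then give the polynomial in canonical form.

trace(b a^-1) = trace(b) trace(a) - trace(b a) = x*y - z
and trace(a^-1 b a^-1) = trace(b a^-1) trace(a) - trace(b) = x^2*y - x*z - y
trace(a^-1 b a^-2) = trace(a^-1 b a^-1) trace(a) - trace(a^-1 b) = x^3*y - x^2*z - 2*x*y + z
next, trace(a^-4 b) = trace(a^-1 b a^-2) trace(a) - trace(a^-1 b a^-1) = x^4*y - x^3*z - 3*x^2*y + 2*x*z + y
next, trace(b a b) = trace(b) trace(a b) - trace(a) = y*z - x
trace(b a b a) = trace(a b) trace(a b) - trace(1) = z^2 - 2
and trace(a^-1 b a b) = trace(b a b) trace(a) - trace(b a b a) = x*y*z - x^2 - z^2 + 2
trace(a^-2 b a b) = trace(a^-1 b a b) trace(a) - trace(a^-1 b a b a) = x^2*y*z - x^3 - x*z^2 - y*z + 3*x
trace(a^-1 b a b a^-2) = trace(a^-2 b a b) trace(a) - trace(a^-2 b a b a) = x^3*y*z - x^4 - x^2*z^2 - 2*x*y*z + 4*x^2 + z^2 - 2
and trace(a^-1 b a b a^-3) = trace(a^-1 b a b a^-2) trace(a) - trace(a^-1 b a b a^-1) = x^4*y*z - x^5 - x^3*z^2 - 3*x^2*y*z + 5*x^3 + 2*x*z^2 + y*z - 5*x
next, trace(a^-5 b a b) = trace(a^-1 b a b a^-3) trace(a) - trace(a^-1 b a b a^-2) = x^5*y*z - x^6 - x^4*z^2 - 4*x^3*y*z + 6*x^4 + 3*x^2*z^2 + 3*x*y*z - 9*x^2 - z^2 + 2
and trace(a^-2 b a b^-1 a^-3) = trace(a^-5 b a) trace(b) - trace(a^-5 b a b) = -x^5*y*z + x^6 + x^4*y^2 + x^4*z^2 + 3*x^3*y*z - 6*x^4 - 3*x^2*y^2 - 3*x^2*z^2 - x*y*z + 9*x^2 + y^2 + z^2 - 2
trace(a^-1 b a b^-1) = trace(a^-1 b a) trace(b) - trace(a^-1 b a b) = -x*y*z + x^2 + y^2 + z^2 - 2
and trace(b a b^-1 a^-2) = trace(a^-1 b a b^-1) trace(a) - trace(a^-1 b a b^-1 a) = -x^2*y*z + x^3 + x*y^2 + x*z^2 - 3*x
trace(a^-2 b a b^-1 a^-1) = trace(b a b^-1 a^-2) trace(a) - trace(b a b^-1 a^-1) = -x^3*y*z + x^4 + x^2*y^2 + x^2*z^2 + x*y*z - 4*x^2 - y^2 - z^2 + 2
trace(a^-2 b a b^-1 a^-2) = trace(a^-2 b a b^-1 a^-1) trace(a) - trace(a^-2 b a b^-1) = -x^4*y*z + x^5 + x^3*y^2 + x^3*z^2 + 2*x^2*y*z - 5*x^3 - 2*x*y^2 - 2*x*z^2 + 5*x
trace(a^-2 b a b^-1 a^-4) = trace(a^-2 b a b^-1 a^-3) trace(a) - trace(a^-2 b a b^-1 a^-2) = -x^6*y*z + x^7 + x^5*y^2 + x^5*z^2 + 4*x^4*y*z - 7*x^5 - 4*x^3*y^2 - 4*x^3*z^2 - 3*x^2*y*z + 14*x^3 + 3*x*y^2 + 3*x*z^2 - 7*x
next, trace(b^2) = trace(b) trace(b) - trace(1) = y^2 - 2
next, trace(b a^-1 b) = trace(b^2) trace(a) - trace(b^2 a) = x*y^2 - y*z - x
trace(b a^-1 b a^-1) = trace(b a^-1 b) trace(a) - trace(b a^-1 b a) = x^2*y^2 - 2*x*y*z + z^2 - 2
next, trace(a^-1 b a^-2 b) = trace(b a^-1 b a^-1) trace(a) - trace(b a^-1 b) = x^3*y^2 - 2*x^2*y*z - x*y^2 + x*z^2 + y*z - x
trace(b a^-2 b) = trace(a^-1 b^2) trace(a) - trace(a^-1 b^2 a) = x^2*y^2 - x*y*z - x^2 - y^2 + 2
and trace(a^-2 b a^-2 b) = trace(a^-1 b a^-2 b) trace(a) - trace(a^-1 b a^-2 b a) = x^4*y^2 - 2*x^3*y*z - 2*x^2*y^2 + x^2*z^2 + 2*x*y*z + y^2 - 2
trace(a^-3 b a^-2 b) = trace(a^-2 b a^-2 b) trace(a) - trace(a^-2 b a^-2 b a) = x^5*y^2 - 2*x^4*y*z - 3*x^3*y^2 + x^3*z^2 + 4*x^2*y*z + 2*x*y^2 - x*z^2 - y*z - x
and trace(b^2 a b) = trace(b) trace(b a b) - trace(b a) = y^2*z - x*y - z
trace(a b a) = trace(a) trace(b a) - trace(b) = x*z - y
trace(b^2 a b a) = trace(b) trace(a b a b) - trace(a b a) = y*z^2 - x*z - y
and trace(a^-1 b^2 a b) = trace(b^2 a b) trace(a) - trace(b^2 a b a) = x*y^2*z - x^2*y - y*z^2 + y
trace(b a b a^-2 b) = trace(a^-1 b^2 a b) trace(a) - trace(a^-1 b^2 a b a) = x^2*y^2*z - x^3*y - x*y*z^2 - y^2*z + 2*x*y + z
trace(b a b a b a) = trace(b a b a) trace(b a) - trace(a b) = z^3 - 3*z
trace(b a b a b a^-1) = trace(b a b a b) trace(a) - trace(b a b a b a) = x*y*z^2 - x^2*z - z^3 - x*y + 3*z
and trace(b a b a^-2 b a) = trace(b a b a b a^-1) trace(a) - trace(b a b a b) = x^2*y*z^2 - x^3*z - x*z^3 - x^2*y - y*z^2 + 4*x*z + y
and trace(a^-2 b a^-1 b a b) = trace(b a b a^-2 b) trace(a) - trace(b a b a^-2 b a) = x^3*y^2*z - x^4*y - 2*x^2*y*z^2 + x^3*z - x*y^2*z + x*z^3 + 3*x^2*y + y*z^2 - 3*x*z - y
and trace(a^-1 b a^-1 b a b) = trace(b a b a^-1 b) trace(a) - trace(b a b a^-1 b a) = x^2*y^2*z - x^3*y - 2*x*y*z^2 + x^2*z + z^3 + 2*x*y - 3*z
next, trace(a^-3 b a^-1 b a b) = trace(a^-2 b a^-1 b a b) trace(a) - trace(a^-2 b a^-1 b a b a) = x^4*y^2*z - x^5*y - 2*x^3*y*z^2 + x^4*z - 2*x^2*y^2*z + x^2*z^3 + 4*x^3*y + 3*x*y*z^2 - 4*x^2*z - z^3 - 3*x*y + 3*z
and trace(a^-1 b a b a^-4 b) = trace(a^-3 b a^-1 b a b) trace(a) - trace(a^-3 b a^-1 b a b a) = x^5*y^2*z - x^6*y - 2*x^4*y*z^2 + x^5*z - 3*x^3*y^2*z + x^3*z^3 + 5*x^4*y + 5*x^2*y*z^2 - 5*x^3*z + x*y^2*z - 2*x*z^3 - 6*x^2*y - y*z^2 + 6*x*z + y
and trace(b^2 a b a^-3) = trace(a^-1 b^2 a b a^-1) trace(a) - trace(a^-1 b^2 a b) = x^3*y^2*z - x^4*y - x^2*y*z^2 - 2*x*y^2*z + 3*x^2*y + y*z^2 + x*z - y
trace(b a b a^-4 b) = trace(b^2 a b a^-3) trace(a) - trace(b^2 a b a^-2) = x^4*y^2*z - x^5*y - x^3*y*z^2 - 3*x^2*y^2*z + 4*x^3*y + 2*x*y*z^2 + x^2*z + y^2*z - 3*x*y - z
trace(a^-4 b a^-2 b a b) = trace(a^-1 b a b a^-4 b) trace(a) - trace(a^-1 b a b a^-4 b a) = x^6*y^2*z - x^7*y - 2*x^5*y*z^2 + x^6*z - 4*x^4*y^2*z + x^4*z^3 + 6*x^5*y + 6*x^3*y*z^2 - 5*x^4*z + 4*x^2*y^2*z - 2*x^2*z^3 - 10*x^3*y - 3*x*y*z^2 + 5*x^2*z - y^2*z + 4*x*y + z
trace(a^-2 b a b^-1 a^-4 b) = trace(a^-4 b a^-2 b a) trace(b) - trace(a^-4 b a^-2 b a b) = -x^6*y^2*z + x^7*y + x^5*y^3 + 2*x^5*y*z^2 - x^6*z + 2*x^4*y^2*z - x^4*z^3 - 6*x^5*y - 3*x^3*y^3 - 5*x^3*y*z^2 + 5*x^4*z + 2*x^2*z^3 + 10*x^3*y + 2*x*y^3 + 2*x*y*z^2 - 5*x^2*z - 5*x*y - z
and trace(b^-1 a^-2 b a b^-1 a^-4) = trace(a^-2 b a b^-1 a^-4) trace(b) - trace(a^-2 b a b^-1 a^-4 b) = -x^5*y*z^2 + x^6*z + 2*x^4*y^2*z + x^4*z^3 - x^5*y - x^3*y^3 + x^3*y*z^2 - 5*x^4*z - 3*x^2*y^2*z - 2*x^2*z^3 + 4*x^3*y + x*y^3 + x*y*z^2 + 5*x^2*z - 2*x*y + z

-x^5*y*z^2 + x^6*z + 2*x^4*y^2*z + x^4*z^3 - x^5*y - x^3*y^3 + x^3*y*z^2 - 5*x^4*z - 3*x^2*y^2*z - 2*x^2*z^3 + 4*x^3*y + x*y^3 + x*y*z^2 + 5*x^2*z - 2*x*y + z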